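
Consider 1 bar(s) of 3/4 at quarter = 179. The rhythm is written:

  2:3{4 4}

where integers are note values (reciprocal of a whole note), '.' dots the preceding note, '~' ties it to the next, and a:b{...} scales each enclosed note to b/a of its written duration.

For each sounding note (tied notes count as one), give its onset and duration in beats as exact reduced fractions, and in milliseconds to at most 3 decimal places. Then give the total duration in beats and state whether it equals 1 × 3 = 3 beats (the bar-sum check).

1) 0.0ms=0b +502.793ms=3/2b
2) 502.793ms=3/2b +502.793ms=3/2b
Σ=3b of 3 (179bpm 3/4) — PASS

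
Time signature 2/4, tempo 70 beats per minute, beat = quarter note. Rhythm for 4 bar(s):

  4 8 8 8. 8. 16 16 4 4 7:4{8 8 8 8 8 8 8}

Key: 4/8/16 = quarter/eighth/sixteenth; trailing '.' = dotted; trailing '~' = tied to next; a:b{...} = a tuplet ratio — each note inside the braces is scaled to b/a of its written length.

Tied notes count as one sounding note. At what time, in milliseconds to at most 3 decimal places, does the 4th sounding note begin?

1. 0.0ms @ 0 + 857.143ms (1)
2. 857.143ms @ 1 + 428.571ms (1/2)
3. 1285.714ms @ 3/2 + 428.571ms (1/2)
4. 1714.286ms @ 2 + 642.857ms (3/4)
5. 2357.143ms @ 11/4 + 642.857ms (3/4)
6. 3000.0ms @ 7/2 + 214.286ms (1/4)
7. 3214.286ms @ 15/4 + 214.286ms (1/4)
8. 3428.571ms @ 4 + 857.143ms (1)
9. 4285.714ms @ 5 + 857.143ms (1)
10. 5142.857ms @ 6 + 244.898ms (2/7)
11. 5387.755ms @ 44/7 + 244.898ms (2/7)
12. 5632.653ms @ 46/7 + 244.898ms (2/7)
13. 5877.551ms @ 48/7 + 244.898ms (2/7)
14. 6122.449ms @ 50/7 + 244.898ms (2/7)
15. 6367.347ms @ 52/7 + 244.898ms (2/7)
16. 6612.245ms @ 54/7 + 244.898ms (2/7)

note 4 onset = 2b = 1714.286ms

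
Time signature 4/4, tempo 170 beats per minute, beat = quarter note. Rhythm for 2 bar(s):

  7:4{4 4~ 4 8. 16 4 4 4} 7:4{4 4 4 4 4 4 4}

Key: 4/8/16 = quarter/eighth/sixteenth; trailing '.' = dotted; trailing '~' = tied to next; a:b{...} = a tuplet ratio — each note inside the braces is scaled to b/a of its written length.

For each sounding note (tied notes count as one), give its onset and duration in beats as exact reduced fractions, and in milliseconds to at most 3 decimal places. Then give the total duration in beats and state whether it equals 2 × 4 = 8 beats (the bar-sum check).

1) 0.0ms=0b +201.681ms=4/7b
2) 201.681ms=4/7b +403.361ms=8/7b
3) 605.042ms=12/7b +151.261ms=3/7b
4) 756.303ms=15/7b +50.42ms=1/7b
5) 806.723ms=16/7b +201.681ms=4/7b
6) 1008.403ms=20/7b +201.681ms=4/7b
7) 1210.084ms=24/7b +201.681ms=4/7b
8) 1411.765ms=4b +201.681ms=4/7b
9) 1613.445ms=32/7b +201.681ms=4/7b
10) 1815.126ms=36/7b +201.681ms=4/7b
11) 2016.807ms=40/7b +201.681ms=4/7b
12) 2218.487ms=44/7b +201.681ms=4/7b
13) 2420.168ms=48/7b +201.681ms=4/7b
14) 2621.849ms=52/7b +201.681ms=4/7b
Σ=8b of 8 (170bpm 4/4) — PASS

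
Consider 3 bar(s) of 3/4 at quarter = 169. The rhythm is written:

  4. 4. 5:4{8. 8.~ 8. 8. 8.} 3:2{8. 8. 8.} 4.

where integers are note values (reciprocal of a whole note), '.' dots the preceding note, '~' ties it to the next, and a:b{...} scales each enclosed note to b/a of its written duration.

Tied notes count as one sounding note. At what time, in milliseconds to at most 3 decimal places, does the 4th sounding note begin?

1. 0.0ms @ 0 + 532.544ms (3/2)
2. 532.544ms @ 3/2 + 532.544ms (3/2)
3. 1065.089ms @ 3 + 213.018ms (3/5)
4. 1278.107ms @ 18/5 + 426.036ms (6/5)
5. 1704.142ms @ 24/5 + 213.018ms (3/5)
6. 1917.16ms @ 27/5 + 213.018ms (3/5)
7. 2130.178ms @ 6 + 177.515ms (1/2)
8. 2307.692ms @ 13/2 + 177.515ms (1/2)
9. 2485.207ms @ 7 + 177.515ms (1/2)
10. 2662.722ms @ 15/2 + 532.544ms (3/2)

note 4 onset = 18/5b = 1278.107ms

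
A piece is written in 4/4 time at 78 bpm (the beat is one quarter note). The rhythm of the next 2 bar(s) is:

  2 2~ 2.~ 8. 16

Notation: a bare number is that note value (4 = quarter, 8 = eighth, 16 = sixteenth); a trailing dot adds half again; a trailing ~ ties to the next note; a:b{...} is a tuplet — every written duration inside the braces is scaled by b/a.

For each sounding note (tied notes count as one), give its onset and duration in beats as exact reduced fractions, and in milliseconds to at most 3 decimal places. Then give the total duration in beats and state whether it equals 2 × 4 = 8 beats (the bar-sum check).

1) 0.0ms=0b +1538.462ms=2b
2) 1538.462ms=2b +4423.077ms=23/4b
3) 5961.538ms=31/4b +192.308ms=1/4b
Σ=8b of 8 (78bpm 4/4) — PASS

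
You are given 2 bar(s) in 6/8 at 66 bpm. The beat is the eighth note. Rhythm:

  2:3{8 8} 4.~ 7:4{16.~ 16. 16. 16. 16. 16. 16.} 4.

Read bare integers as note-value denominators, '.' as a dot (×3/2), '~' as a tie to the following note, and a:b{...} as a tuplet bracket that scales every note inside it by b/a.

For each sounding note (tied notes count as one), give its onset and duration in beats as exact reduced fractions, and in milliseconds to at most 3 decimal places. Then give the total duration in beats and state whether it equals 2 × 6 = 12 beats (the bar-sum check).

1) 0.0ms=0b +1363.636ms=3/2b
2) 1363.636ms=3/2b +1363.636ms=3/2b
3) 2727.273ms=3b +3506.494ms=27/7b
4) 6233.766ms=48/7b +389.61ms=3/7b
5) 6623.377ms=51/7b +389.61ms=3/7b
6) 7012.987ms=54/7b +389.61ms=3/7b
7) 7402.597ms=57/7b +389.61ms=3/7b
8) 7792.208ms=60/7b +389.61ms=3/7b
9) 8181.818ms=9b +2727.273ms=3b
Σ=12b of 12 (66bpm 6/8) — PASS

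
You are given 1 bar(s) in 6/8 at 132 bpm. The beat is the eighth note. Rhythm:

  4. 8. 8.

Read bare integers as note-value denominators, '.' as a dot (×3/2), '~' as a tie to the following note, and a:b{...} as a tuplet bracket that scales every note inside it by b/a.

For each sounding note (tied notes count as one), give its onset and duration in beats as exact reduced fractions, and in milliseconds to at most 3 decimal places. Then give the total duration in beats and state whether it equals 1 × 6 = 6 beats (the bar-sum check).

1) 0.0ms=0b +1363.636ms=3b
2) 1363.636ms=3b +681.818ms=3/2b
3) 2045.455ms=9/2b +681.818ms=3/2b
Σ=6b of 6 (132bpm 6/8) — PASS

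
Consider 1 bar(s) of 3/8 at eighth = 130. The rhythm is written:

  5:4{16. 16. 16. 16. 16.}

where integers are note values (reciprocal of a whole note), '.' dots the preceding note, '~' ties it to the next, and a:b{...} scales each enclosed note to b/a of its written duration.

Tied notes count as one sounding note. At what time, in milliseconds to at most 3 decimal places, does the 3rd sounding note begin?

note 3 onset = 6/5b = 553.846ms

1. 0.0ms @ 0 + 276.923ms (3/5)
2. 276.923ms @ 3/5 + 276.923ms (3/5)
3. 553.846ms @ 6/5 + 276.923ms (3/5)
4. 830.769ms @ 9/5 + 276.923ms (3/5)
5. 1107.692ms @ 12/5 + 276.923ms (3/5)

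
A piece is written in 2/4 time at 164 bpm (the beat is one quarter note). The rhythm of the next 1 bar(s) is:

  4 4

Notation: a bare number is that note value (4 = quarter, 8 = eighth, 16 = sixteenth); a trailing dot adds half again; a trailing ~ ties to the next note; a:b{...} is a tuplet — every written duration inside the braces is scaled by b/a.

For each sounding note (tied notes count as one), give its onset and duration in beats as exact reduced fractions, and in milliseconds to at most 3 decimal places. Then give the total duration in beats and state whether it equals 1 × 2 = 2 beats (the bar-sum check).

1) 0.0ms=0b +365.854ms=1b
2) 365.854ms=1b +365.854ms=1b
Σ=2b of 2 (164bpm 2/4) — PASS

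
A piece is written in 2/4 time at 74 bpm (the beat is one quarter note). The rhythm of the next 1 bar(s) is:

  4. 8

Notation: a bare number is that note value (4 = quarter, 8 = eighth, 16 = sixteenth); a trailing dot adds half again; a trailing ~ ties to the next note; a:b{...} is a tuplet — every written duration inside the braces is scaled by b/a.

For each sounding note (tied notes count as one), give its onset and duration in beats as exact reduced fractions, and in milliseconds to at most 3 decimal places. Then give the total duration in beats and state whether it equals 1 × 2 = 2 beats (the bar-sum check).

1) 0.0ms=0b +1216.216ms=3/2b
2) 1216.216ms=3/2b +405.405ms=1/2b
Σ=2b of 2 (74bpm 2/4) — PASS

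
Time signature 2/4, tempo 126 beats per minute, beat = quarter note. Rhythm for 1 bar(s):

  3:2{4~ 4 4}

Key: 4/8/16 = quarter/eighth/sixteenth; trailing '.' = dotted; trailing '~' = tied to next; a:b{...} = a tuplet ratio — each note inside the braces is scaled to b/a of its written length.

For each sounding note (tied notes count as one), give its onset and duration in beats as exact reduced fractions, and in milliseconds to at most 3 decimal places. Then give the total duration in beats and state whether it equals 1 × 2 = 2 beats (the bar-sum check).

1) 0.0ms=0b +634.921ms=4/3b
2) 634.921ms=4/3b +317.46ms=2/3b
Σ=2b of 2 (126bpm 2/4) — PASS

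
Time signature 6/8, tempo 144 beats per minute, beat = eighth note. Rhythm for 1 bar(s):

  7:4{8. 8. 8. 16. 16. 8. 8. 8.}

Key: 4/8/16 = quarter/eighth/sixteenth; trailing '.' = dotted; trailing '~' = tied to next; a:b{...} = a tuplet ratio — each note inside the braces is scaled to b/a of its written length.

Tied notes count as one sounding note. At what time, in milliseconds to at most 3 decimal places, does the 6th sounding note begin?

1. 0.0ms @ 0 + 357.143ms (6/7)
2. 357.143ms @ 6/7 + 357.143ms (6/7)
3. 714.286ms @ 12/7 + 357.143ms (6/7)
4. 1071.429ms @ 18/7 + 178.571ms (3/7)
5. 1250.0ms @ 3 + 178.571ms (3/7)
6. 1428.571ms @ 24/7 + 357.143ms (6/7)
7. 1785.714ms @ 30/7 + 357.143ms (6/7)
8. 2142.857ms @ 36/7 + 357.143ms (6/7)

note 6 onset = 24/7b = 1428.571ms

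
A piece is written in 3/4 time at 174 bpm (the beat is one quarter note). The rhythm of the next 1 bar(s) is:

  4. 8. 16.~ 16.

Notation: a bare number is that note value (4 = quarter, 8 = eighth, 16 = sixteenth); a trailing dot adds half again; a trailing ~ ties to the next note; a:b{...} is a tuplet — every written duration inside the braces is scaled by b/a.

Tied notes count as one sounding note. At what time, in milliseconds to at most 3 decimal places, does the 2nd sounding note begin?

1. 0.0ms @ 0 + 517.241ms (3/2)
2. 517.241ms @ 3/2 + 258.621ms (3/4)
3. 775.862ms @ 9/4 + 258.621ms (3/4)

note 2 onset = 3/2b = 517.241ms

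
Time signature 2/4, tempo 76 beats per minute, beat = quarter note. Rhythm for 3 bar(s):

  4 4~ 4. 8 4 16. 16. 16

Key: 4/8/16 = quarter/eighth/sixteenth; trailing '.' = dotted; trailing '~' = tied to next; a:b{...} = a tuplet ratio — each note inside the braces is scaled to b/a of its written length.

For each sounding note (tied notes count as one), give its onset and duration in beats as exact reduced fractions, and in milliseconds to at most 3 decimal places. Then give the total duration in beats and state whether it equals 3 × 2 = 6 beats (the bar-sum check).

1) 0.0ms=0b +789.474ms=1b
2) 789.474ms=1b +1973.684ms=5/2b
3) 2763.158ms=7/2b +394.737ms=1/2b
4) 3157.895ms=4b +789.474ms=1b
5) 3947.368ms=5b +296.053ms=3/8b
6) 4243.421ms=43/8b +296.053ms=3/8b
7) 4539.474ms=23/4b +197.368ms=1/4b
Σ=6b of 6 (76bpm 2/4) — PASS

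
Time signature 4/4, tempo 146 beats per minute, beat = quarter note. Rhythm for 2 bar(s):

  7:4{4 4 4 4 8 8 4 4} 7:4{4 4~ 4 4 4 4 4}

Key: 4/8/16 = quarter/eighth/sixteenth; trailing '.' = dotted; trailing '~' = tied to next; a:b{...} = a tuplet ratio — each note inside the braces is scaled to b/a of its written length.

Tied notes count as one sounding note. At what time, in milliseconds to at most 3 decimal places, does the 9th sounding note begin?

note 9 onset = 4b = 1643.836ms

1. 0.0ms @ 0 + 234.834ms (4/7)
2. 234.834ms @ 4/7 + 234.834ms (4/7)
3. 469.667ms @ 8/7 + 234.834ms (4/7)
4. 704.501ms @ 12/7 + 234.834ms (4/7)
5. 939.335ms @ 16/7 + 117.417ms (2/7)
6. 1056.751ms @ 18/7 + 117.417ms (2/7)
7. 1174.168ms @ 20/7 + 234.834ms (4/7)
8. 1409.002ms @ 24/7 + 234.834ms (4/7)
9. 1643.836ms @ 4 + 234.834ms (4/7)
10. 1878.669ms @ 32/7 + 469.667ms (8/7)
11. 2348.337ms @ 40/7 + 234.834ms (4/7)
12. 2583.17ms @ 44/7 + 234.834ms (4/7)
13. 2818.004ms @ 48/7 + 234.834ms (4/7)
14. 3052.838ms @ 52/7 + 234.834ms (4/7)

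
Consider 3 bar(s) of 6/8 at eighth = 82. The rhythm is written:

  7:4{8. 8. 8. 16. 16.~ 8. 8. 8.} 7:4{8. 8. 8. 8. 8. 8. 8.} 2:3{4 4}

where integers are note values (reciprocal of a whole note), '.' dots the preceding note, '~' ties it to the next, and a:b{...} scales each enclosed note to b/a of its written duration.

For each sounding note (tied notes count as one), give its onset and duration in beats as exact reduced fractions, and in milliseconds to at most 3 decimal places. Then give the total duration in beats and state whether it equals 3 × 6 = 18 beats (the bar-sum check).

1) 0.0ms=0b +627.178ms=6/7b
2) 627.178ms=6/7b +627.178ms=6/7b
3) 1254.355ms=12/7b +627.178ms=6/7b
4) 1881.533ms=18/7b +313.589ms=3/7b
5) 2195.122ms=3b +940.767ms=9/7b
6) 3135.889ms=30/7b +627.178ms=6/7b
7) 3763.066ms=36/7b +627.178ms=6/7b
8) 4390.244ms=6b +627.178ms=6/7b
9) 5017.422ms=48/7b +627.178ms=6/7b
10) 5644.599ms=54/7b +627.178ms=6/7b
11) 6271.777ms=60/7b +627.178ms=6/7b
12) 6898.955ms=66/7b +627.178ms=6/7b
13) 7526.132ms=72/7b +627.178ms=6/7b
14) 8153.31ms=78/7b +627.178ms=6/7b
15) 8780.488ms=12b +2195.122ms=3b
16) 10975.61ms=15b +2195.122ms=3b
Σ=18b of 18 (82bpm 6/8) — PASS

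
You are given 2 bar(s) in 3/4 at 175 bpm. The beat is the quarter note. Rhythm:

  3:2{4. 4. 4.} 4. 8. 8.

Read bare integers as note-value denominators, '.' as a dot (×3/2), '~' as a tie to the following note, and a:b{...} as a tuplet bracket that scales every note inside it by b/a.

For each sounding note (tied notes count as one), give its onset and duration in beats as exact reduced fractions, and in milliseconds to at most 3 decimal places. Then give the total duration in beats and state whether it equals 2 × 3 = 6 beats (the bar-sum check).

1) 0.0ms=0b +342.857ms=1b
2) 342.857ms=1b +342.857ms=1b
3) 685.714ms=2b +342.857ms=1b
4) 1028.571ms=3b +514.286ms=3/2b
5) 1542.857ms=9/2b +257.143ms=3/4b
6) 1800.0ms=21/4b +257.143ms=3/4b
Σ=6b of 6 (175bpm 3/4) — PASS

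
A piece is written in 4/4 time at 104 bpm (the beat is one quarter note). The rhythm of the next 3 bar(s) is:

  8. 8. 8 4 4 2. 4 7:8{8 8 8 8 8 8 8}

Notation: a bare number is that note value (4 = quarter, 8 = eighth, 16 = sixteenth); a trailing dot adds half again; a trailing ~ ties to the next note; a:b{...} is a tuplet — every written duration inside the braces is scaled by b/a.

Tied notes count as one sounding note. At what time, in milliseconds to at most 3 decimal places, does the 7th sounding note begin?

note 7 onset = 7b = 4038.462ms

1. 0.0ms @ 0 + 432.692ms (3/4)
2. 432.692ms @ 3/4 + 432.692ms (3/4)
3. 865.385ms @ 3/2 + 288.462ms (1/2)
4. 1153.846ms @ 2 + 576.923ms (1)
5. 1730.769ms @ 3 + 576.923ms (1)
6. 2307.692ms @ 4 + 1730.769ms (3)
7. 4038.462ms @ 7 + 576.923ms (1)
8. 4615.385ms @ 8 + 329.67ms (4/7)
9. 4945.055ms @ 60/7 + 329.67ms (4/7)
10. 5274.725ms @ 64/7 + 329.67ms (4/7)
11. 5604.396ms @ 68/7 + 329.67ms (4/7)
12. 5934.066ms @ 72/7 + 329.67ms (4/7)
13. 6263.736ms @ 76/7 + 329.67ms (4/7)
14. 6593.407ms @ 80/7 + 329.67ms (4/7)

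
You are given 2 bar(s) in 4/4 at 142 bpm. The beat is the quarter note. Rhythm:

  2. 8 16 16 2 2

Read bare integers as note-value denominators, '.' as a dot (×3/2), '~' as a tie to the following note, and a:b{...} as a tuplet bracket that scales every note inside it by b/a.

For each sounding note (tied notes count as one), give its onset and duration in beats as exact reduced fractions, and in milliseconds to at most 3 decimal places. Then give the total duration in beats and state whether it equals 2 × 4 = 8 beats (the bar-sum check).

1) 0.0ms=0b +1267.606ms=3b
2) 1267.606ms=3b +211.268ms=1/2b
3) 1478.873ms=7/2b +105.634ms=1/4b
4) 1584.507ms=15/4b +105.634ms=1/4b
5) 1690.141ms=4b +845.07ms=2b
6) 2535.211ms=6b +845.07ms=2b
Σ=8b of 8 (142bpm 4/4) — PASS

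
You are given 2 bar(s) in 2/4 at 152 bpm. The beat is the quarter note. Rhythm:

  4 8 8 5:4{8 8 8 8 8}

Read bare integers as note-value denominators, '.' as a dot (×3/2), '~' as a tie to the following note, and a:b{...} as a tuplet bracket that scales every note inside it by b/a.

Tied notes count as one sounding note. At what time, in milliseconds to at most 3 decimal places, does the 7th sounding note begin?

note 7 onset = 16/5b = 1263.158ms

1. 0.0ms @ 0 + 394.737ms (1)
2. 394.737ms @ 1 + 197.368ms (1/2)
3. 592.105ms @ 3/2 + 197.368ms (1/2)
4. 789.474ms @ 2 + 157.895ms (2/5)
5. 947.368ms @ 12/5 + 157.895ms (2/5)
6. 1105.263ms @ 14/5 + 157.895ms (2/5)
7. 1263.158ms @ 16/5 + 157.895ms (2/5)
8. 1421.053ms @ 18/5 + 157.895ms (2/5)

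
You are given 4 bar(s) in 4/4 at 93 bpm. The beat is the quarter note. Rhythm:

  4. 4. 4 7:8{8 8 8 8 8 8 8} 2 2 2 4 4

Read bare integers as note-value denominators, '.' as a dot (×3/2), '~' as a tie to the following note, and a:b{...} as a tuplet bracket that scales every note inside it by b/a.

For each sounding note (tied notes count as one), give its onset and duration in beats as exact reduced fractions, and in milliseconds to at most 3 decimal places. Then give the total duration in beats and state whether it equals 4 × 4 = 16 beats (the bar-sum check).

1) 0.0ms=0b +967.742ms=3/2b
2) 967.742ms=3/2b +967.742ms=3/2b
3) 1935.484ms=3b +645.161ms=1b
4) 2580.645ms=4b +368.664ms=4/7b
5) 2949.309ms=32/7b +368.664ms=4/7b
6) 3317.972ms=36/7b +368.664ms=4/7b
7) 3686.636ms=40/7b +368.664ms=4/7b
8) 4055.3ms=44/7b +368.664ms=4/7b
9) 4423.963ms=48/7b +368.664ms=4/7b
10) 4792.627ms=52/7b +368.664ms=4/7b
11) 5161.29ms=8b +1290.323ms=2b
12) 6451.613ms=10b +1290.323ms=2b
13) 7741.935ms=12b +1290.323ms=2b
14) 9032.258ms=14b +645.161ms=1b
15) 9677.419ms=15b +645.161ms=1b
Σ=16b of 16 (93bpm 4/4) — PASS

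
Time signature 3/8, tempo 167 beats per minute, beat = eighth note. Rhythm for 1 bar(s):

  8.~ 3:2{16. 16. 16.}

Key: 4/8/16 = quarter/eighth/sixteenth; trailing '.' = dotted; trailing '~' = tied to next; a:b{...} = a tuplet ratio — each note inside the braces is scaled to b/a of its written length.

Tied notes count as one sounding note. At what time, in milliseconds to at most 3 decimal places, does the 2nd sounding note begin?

1. 0.0ms @ 0 + 718.563ms (2)
2. 718.563ms @ 2 + 179.641ms (1/2)
3. 898.204ms @ 5/2 + 179.641ms (1/2)

note 2 onset = 2b = 718.563ms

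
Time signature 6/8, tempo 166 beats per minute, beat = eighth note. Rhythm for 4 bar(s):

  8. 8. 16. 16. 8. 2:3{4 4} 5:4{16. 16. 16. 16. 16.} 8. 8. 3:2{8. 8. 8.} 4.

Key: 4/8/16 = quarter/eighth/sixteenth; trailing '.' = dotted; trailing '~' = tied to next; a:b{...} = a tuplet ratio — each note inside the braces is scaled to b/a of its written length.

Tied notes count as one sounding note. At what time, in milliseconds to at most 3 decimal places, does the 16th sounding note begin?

1. 0.0ms @ 0 + 542.169ms (3/2)
2. 542.169ms @ 3/2 + 542.169ms (3/2)
3. 1084.337ms @ 3 + 271.084ms (3/4)
4. 1355.422ms @ 15/4 + 271.084ms (3/4)
5. 1626.506ms @ 9/2 + 542.169ms (3/2)
6. 2168.675ms @ 6 + 1084.337ms (3)
7. 3253.012ms @ 9 + 1084.337ms (3)
8. 4337.349ms @ 12 + 216.867ms (3/5)
9. 4554.217ms @ 63/5 + 216.867ms (3/5)
10. 4771.084ms @ 66/5 + 216.867ms (3/5)
11. 4987.952ms @ 69/5 + 216.867ms (3/5)
12. 5204.819ms @ 72/5 + 216.867ms (3/5)
13. 5421.687ms @ 15 + 542.169ms (3/2)
14. 5963.855ms @ 33/2 + 542.169ms (3/2)
15. 6506.024ms @ 18 + 361.446ms (1)
16. 6867.47ms @ 19 + 361.446ms (1)
17. 7228.916ms @ 20 + 361.446ms (1)
18. 7590.361ms @ 21 + 1084.337ms (3)

note 16 onset = 19b = 6867.47ms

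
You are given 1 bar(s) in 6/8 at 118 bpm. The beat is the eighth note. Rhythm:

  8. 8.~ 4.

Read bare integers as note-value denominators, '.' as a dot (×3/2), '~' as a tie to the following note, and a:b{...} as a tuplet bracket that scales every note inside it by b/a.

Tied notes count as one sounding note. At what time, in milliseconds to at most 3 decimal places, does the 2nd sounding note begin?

1. 0.0ms @ 0 + 762.712ms (3/2)
2. 762.712ms @ 3/2 + 2288.136ms (9/2)

note 2 onset = 3/2b = 762.712ms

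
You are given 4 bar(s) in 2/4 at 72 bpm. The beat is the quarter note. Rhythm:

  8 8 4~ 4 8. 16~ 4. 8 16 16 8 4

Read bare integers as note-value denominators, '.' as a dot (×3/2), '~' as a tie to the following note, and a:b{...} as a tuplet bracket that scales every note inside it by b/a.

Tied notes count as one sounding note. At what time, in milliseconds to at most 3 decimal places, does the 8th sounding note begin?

note 8 onset = 25/4b = 5208.333ms

1. 0.0ms @ 0 + 416.667ms (1/2)
2. 416.667ms @ 1/2 + 416.667ms (1/2)
3. 833.333ms @ 1 + 1666.667ms (2)
4. 2500.0ms @ 3 + 625.0ms (3/4)
5. 3125.0ms @ 15/4 + 1458.333ms (7/4)
6. 4583.333ms @ 11/2 + 416.667ms (1/2)
7. 5000.0ms @ 6 + 208.333ms (1/4)
8. 5208.333ms @ 25/4 + 208.333ms (1/4)
9. 5416.667ms @ 13/2 + 416.667ms (1/2)
10. 5833.333ms @ 7 + 833.333ms (1)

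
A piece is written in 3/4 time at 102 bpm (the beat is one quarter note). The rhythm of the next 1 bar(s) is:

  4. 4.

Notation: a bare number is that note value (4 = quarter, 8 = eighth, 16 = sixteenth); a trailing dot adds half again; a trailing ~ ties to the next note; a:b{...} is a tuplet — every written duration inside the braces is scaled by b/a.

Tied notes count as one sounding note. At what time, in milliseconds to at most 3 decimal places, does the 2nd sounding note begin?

1. 0.0ms @ 0 + 882.353ms (3/2)
2. 882.353ms @ 3/2 + 882.353ms (3/2)

note 2 onset = 3/2b = 882.353ms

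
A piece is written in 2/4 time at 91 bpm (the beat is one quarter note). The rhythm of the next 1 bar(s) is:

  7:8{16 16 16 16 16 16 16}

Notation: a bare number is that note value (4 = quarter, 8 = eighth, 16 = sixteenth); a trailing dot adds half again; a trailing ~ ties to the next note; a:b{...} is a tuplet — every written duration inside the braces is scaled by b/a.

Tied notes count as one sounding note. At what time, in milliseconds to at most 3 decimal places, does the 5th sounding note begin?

1. 0.0ms @ 0 + 188.383ms (2/7)
2. 188.383ms @ 2/7 + 188.383ms (2/7)
3. 376.766ms @ 4/7 + 188.383ms (2/7)
4. 565.149ms @ 6/7 + 188.383ms (2/7)
5. 753.532ms @ 8/7 + 188.383ms (2/7)
6. 941.915ms @ 10/7 + 188.383ms (2/7)
7. 1130.298ms @ 12/7 + 188.383ms (2/7)

note 5 onset = 8/7b = 753.532ms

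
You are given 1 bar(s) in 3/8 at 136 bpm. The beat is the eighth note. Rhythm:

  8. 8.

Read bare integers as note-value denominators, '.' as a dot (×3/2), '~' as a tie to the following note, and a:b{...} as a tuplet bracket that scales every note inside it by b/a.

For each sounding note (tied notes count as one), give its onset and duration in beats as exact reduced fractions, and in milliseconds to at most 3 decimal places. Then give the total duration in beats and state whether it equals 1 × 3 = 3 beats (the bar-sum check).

1) 0.0ms=0b +661.765ms=3/2b
2) 661.765ms=3/2b +661.765ms=3/2b
Σ=3b of 3 (136bpm 3/8) — PASS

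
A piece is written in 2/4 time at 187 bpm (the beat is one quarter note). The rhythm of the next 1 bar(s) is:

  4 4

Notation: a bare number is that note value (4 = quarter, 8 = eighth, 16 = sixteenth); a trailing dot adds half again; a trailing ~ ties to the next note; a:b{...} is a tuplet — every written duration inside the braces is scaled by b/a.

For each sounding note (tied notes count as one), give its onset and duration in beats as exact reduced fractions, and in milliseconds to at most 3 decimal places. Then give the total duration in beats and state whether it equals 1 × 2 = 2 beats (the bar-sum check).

1) 0.0ms=0b +320.856ms=1b
2) 320.856ms=1b +320.856ms=1b
Σ=2b of 2 (187bpm 2/4) — PASS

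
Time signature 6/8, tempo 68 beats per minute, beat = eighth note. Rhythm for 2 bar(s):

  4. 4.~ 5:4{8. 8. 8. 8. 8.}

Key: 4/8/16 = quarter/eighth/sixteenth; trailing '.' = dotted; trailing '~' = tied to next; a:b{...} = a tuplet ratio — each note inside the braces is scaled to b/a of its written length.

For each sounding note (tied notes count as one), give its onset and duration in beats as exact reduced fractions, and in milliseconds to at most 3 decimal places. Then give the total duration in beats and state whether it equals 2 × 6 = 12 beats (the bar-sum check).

1) 0.0ms=0b +2647.059ms=3b
2) 2647.059ms=3b +3705.882ms=21/5b
3) 6352.941ms=36/5b +1058.824ms=6/5b
4) 7411.765ms=42/5b +1058.824ms=6/5b
5) 8470.588ms=48/5b +1058.824ms=6/5b
6) 9529.412ms=54/5b +1058.824ms=6/5b
Σ=12b of 12 (68bpm 6/8) — PASS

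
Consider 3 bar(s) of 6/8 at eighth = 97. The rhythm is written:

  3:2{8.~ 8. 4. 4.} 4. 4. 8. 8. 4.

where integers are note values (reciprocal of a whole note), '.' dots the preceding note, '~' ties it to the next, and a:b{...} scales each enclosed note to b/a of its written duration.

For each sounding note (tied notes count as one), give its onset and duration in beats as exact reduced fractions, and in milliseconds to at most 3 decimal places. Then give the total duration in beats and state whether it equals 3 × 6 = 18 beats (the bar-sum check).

1) 0.0ms=0b +1237.113ms=2b
2) 1237.113ms=2b +1237.113ms=2b
3) 2474.227ms=4b +1237.113ms=2b
4) 3711.34ms=6b +1855.67ms=3b
5) 5567.01ms=9b +1855.67ms=3b
6) 7422.68ms=12b +927.835ms=3/2b
7) 8350.515ms=27/2b +927.835ms=3/2b
8) 9278.351ms=15b +1855.67ms=3b
Σ=18b of 18 (97bpm 6/8) — PASS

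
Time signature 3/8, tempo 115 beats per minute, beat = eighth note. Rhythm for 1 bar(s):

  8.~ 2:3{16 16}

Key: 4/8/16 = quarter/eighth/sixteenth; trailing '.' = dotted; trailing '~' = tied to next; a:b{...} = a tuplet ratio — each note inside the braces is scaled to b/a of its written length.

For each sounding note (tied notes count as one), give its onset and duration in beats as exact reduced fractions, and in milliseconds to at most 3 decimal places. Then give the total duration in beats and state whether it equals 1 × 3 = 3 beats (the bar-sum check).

1) 0.0ms=0b +1173.913ms=9/4b
2) 1173.913ms=9/4b +391.304ms=3/4b
Σ=3b of 3 (115bpm 3/8) — PASS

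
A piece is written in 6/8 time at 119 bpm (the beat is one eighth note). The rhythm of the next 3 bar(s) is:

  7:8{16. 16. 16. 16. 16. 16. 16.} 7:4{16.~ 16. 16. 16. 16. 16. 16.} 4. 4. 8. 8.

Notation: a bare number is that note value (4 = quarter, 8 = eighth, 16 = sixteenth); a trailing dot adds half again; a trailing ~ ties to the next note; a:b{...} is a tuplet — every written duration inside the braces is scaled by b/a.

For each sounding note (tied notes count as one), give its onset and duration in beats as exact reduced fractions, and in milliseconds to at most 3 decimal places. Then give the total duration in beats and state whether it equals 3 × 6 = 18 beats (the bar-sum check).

1) 0.0ms=0b +432.173ms=6/7b
2) 432.173ms=6/7b +432.173ms=6/7b
3) 864.346ms=12/7b +432.173ms=6/7b
4) 1296.519ms=18/7b +432.173ms=6/7b
5) 1728.691ms=24/7b +432.173ms=6/7b
6) 2160.864ms=30/7b +432.173ms=6/7b
7) 2593.037ms=36/7b +432.173ms=6/7b
8) 3025.21ms=6b +432.173ms=6/7b
9) 3457.383ms=48/7b +216.086ms=3/7b
10) 3673.469ms=51/7b +216.086ms=3/7b
11) 3889.556ms=54/7b +216.086ms=3/7b
12) 4105.642ms=57/7b +216.086ms=3/7b
13) 4321.729ms=60/7b +216.086ms=3/7b
14) 4537.815ms=9b +1512.605ms=3b
15) 6050.42ms=12b +1512.605ms=3b
16) 7563.025ms=15b +756.303ms=3/2b
17) 8319.328ms=33/2b +756.303ms=3/2b
Σ=18b of 18 (119bpm 6/8) — PASS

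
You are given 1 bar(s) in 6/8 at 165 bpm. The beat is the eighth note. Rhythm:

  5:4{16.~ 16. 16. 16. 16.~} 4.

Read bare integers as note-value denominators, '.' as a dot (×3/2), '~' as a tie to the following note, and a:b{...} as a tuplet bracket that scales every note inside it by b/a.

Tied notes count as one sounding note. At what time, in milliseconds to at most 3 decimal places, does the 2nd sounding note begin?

note 2 onset = 6/5b = 436.364ms

1. 0.0ms @ 0 + 436.364ms (6/5)
2. 436.364ms @ 6/5 + 218.182ms (3/5)
3. 654.545ms @ 9/5 + 218.182ms (3/5)
4. 872.727ms @ 12/5 + 1309.091ms (18/5)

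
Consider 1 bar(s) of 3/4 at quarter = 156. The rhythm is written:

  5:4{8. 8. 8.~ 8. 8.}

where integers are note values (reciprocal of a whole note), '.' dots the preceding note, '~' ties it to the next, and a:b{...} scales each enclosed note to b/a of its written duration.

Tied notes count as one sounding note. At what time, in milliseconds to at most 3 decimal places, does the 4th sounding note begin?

note 4 onset = 12/5b = 923.077ms

1. 0.0ms @ 0 + 230.769ms (3/5)
2. 230.769ms @ 3/5 + 230.769ms (3/5)
3. 461.538ms @ 6/5 + 461.538ms (6/5)
4. 923.077ms @ 12/5 + 230.769ms (3/5)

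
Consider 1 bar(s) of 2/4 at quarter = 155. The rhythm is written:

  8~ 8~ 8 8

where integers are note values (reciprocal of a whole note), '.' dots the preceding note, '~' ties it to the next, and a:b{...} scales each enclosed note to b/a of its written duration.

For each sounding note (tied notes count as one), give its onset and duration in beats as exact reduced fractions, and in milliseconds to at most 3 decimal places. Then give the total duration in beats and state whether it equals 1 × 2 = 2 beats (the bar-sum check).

1) 0.0ms=0b +580.645ms=3/2b
2) 580.645ms=3/2b +193.548ms=1/2b
Σ=2b of 2 (155bpm 2/4) — PASS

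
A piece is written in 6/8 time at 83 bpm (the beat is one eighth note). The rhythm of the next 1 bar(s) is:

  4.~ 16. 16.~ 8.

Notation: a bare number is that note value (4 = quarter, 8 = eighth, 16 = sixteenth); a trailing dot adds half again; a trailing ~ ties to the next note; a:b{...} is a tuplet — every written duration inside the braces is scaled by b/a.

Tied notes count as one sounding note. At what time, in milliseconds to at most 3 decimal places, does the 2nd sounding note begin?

1. 0.0ms @ 0 + 2710.843ms (15/4)
2. 2710.843ms @ 15/4 + 1626.506ms (9/4)

note 2 onset = 15/4b = 2710.843ms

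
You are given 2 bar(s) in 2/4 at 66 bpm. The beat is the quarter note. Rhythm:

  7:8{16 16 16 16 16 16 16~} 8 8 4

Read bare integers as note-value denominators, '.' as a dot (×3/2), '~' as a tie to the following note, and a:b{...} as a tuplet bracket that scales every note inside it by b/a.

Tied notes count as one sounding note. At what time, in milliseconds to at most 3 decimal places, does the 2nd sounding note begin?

1. 0.0ms @ 0 + 259.74ms (2/7)
2. 259.74ms @ 2/7 + 259.74ms (2/7)
3. 519.481ms @ 4/7 + 259.74ms (2/7)
4. 779.221ms @ 6/7 + 259.74ms (2/7)
5. 1038.961ms @ 8/7 + 259.74ms (2/7)
6. 1298.701ms @ 10/7 + 259.74ms (2/7)
7. 1558.442ms @ 12/7 + 714.286ms (11/14)
8. 2272.727ms @ 5/2 + 454.545ms (1/2)
9. 2727.273ms @ 3 + 909.091ms (1)

note 2 onset = 2/7b = 259.74ms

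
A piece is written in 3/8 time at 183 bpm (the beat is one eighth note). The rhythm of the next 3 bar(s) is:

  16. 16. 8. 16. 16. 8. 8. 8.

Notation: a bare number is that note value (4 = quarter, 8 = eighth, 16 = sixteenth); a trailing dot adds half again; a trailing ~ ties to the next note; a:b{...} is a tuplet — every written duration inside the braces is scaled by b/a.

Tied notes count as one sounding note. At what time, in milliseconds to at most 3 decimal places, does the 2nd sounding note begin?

1. 0.0ms @ 0 + 245.902ms (3/4)
2. 245.902ms @ 3/4 + 245.902ms (3/4)
3. 491.803ms @ 3/2 + 491.803ms (3/2)
4. 983.607ms @ 3 + 245.902ms (3/4)
5. 1229.508ms @ 15/4 + 245.902ms (3/4)
6. 1475.41ms @ 9/2 + 491.803ms (3/2)
7. 1967.213ms @ 6 + 491.803ms (3/2)
8. 2459.016ms @ 15/2 + 491.803ms (3/2)

note 2 onset = 3/4b = 245.902ms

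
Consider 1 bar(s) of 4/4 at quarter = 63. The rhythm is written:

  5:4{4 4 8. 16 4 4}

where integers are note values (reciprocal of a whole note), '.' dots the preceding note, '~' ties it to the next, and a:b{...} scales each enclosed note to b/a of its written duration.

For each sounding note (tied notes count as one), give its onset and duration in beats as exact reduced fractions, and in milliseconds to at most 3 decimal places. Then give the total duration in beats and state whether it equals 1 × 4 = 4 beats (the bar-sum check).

1) 0.0ms=0b +761.905ms=4/5b
2) 761.905ms=4/5b +761.905ms=4/5b
3) 1523.81ms=8/5b +571.429ms=3/5b
4) 2095.238ms=11/5b +190.476ms=1/5b
5) 2285.714ms=12/5b +761.905ms=4/5b
6) 3047.619ms=16/5b +761.905ms=4/5b
Σ=4b of 4 (63bpm 4/4) — PASS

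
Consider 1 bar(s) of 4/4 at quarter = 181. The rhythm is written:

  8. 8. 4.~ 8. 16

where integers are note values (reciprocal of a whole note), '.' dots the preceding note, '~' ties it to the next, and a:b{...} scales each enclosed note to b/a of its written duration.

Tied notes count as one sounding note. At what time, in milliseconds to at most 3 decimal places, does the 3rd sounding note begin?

1. 0.0ms @ 0 + 248.619ms (3/4)
2. 248.619ms @ 3/4 + 248.619ms (3/4)
3. 497.238ms @ 3/2 + 745.856ms (9/4)
4. 1243.094ms @ 15/4 + 82.873ms (1/4)

note 3 onset = 3/2b = 497.238ms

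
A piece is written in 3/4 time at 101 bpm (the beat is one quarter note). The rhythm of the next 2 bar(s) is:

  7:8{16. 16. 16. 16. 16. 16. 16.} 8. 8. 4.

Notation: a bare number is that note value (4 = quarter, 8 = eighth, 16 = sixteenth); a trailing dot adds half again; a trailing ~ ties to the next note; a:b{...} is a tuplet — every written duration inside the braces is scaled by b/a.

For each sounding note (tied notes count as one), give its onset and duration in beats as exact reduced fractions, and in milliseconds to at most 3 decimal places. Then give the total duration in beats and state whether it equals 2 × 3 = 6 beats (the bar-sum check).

1) 0.0ms=0b +254.597ms=3/7b
2) 254.597ms=3/7b +254.597ms=3/7b
3) 509.194ms=6/7b +254.597ms=3/7b
4) 763.791ms=9/7b +254.597ms=3/7b
5) 1018.388ms=12/7b +254.597ms=3/7b
6) 1272.984ms=15/7b +254.597ms=3/7b
7) 1527.581ms=18/7b +254.597ms=3/7b
8) 1782.178ms=3b +445.545ms=3/4b
9) 2227.723ms=15/4b +445.545ms=3/4b
10) 2673.267ms=9/2b +891.089ms=3/2b
Σ=6b of 6 (101bpm 3/4) — PASS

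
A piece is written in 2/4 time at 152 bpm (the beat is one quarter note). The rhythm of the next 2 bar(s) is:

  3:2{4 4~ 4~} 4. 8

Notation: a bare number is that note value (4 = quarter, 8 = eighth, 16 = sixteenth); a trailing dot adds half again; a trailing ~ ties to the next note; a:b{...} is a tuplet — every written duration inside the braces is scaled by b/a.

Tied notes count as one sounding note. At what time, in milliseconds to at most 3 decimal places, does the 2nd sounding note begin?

1. 0.0ms @ 0 + 263.158ms (2/3)
2. 263.158ms @ 2/3 + 1118.421ms (17/6)
3. 1381.579ms @ 7/2 + 197.368ms (1/2)

note 2 onset = 2/3b = 263.158ms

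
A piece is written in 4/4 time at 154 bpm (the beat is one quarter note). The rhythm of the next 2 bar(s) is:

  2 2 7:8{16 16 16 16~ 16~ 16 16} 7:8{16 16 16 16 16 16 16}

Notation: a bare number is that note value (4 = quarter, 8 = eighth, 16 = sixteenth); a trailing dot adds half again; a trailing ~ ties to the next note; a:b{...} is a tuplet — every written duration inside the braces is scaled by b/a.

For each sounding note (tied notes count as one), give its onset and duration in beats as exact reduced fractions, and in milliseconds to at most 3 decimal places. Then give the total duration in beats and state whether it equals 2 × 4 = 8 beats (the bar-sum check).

1) 0.0ms=0b +779.221ms=2b
2) 779.221ms=2b +779.221ms=2b
3) 1558.442ms=4b +111.317ms=2/7b
4) 1669.759ms=30/7b +111.317ms=2/7b
5) 1781.076ms=32/7b +111.317ms=2/7b
6) 1892.393ms=34/7b +333.952ms=6/7b
7) 2226.345ms=40/7b +111.317ms=2/7b
8) 2337.662ms=6b +111.317ms=2/7b
9) 2448.98ms=44/7b +111.317ms=2/7b
10) 2560.297ms=46/7b +111.317ms=2/7b
11) 2671.614ms=48/7b +111.317ms=2/7b
12) 2782.931ms=50/7b +111.317ms=2/7b
13) 2894.249ms=52/7b +111.317ms=2/7b
14) 3005.566ms=54/7b +111.317ms=2/7b
Σ=8b of 8 (154bpm 4/4) — PASS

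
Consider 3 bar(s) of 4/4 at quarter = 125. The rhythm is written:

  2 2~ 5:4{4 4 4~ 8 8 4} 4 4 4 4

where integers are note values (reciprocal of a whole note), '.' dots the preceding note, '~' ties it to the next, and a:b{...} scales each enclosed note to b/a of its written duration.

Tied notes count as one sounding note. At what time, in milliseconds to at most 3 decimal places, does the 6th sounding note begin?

note 6 onset = 36/5b = 3456.0ms

1. 0.0ms @ 0 + 960.0ms (2)
2. 960.0ms @ 2 + 1344.0ms (14/5)
3. 2304.0ms @ 24/5 + 384.0ms (4/5)
4. 2688.0ms @ 28/5 + 576.0ms (6/5)
5. 3264.0ms @ 34/5 + 192.0ms (2/5)
6. 3456.0ms @ 36/5 + 384.0ms (4/5)
7. 3840.0ms @ 8 + 480.0ms (1)
8. 4320.0ms @ 9 + 480.0ms (1)
9. 4800.0ms @ 10 + 480.0ms (1)
10. 5280.0ms @ 11 + 480.0ms (1)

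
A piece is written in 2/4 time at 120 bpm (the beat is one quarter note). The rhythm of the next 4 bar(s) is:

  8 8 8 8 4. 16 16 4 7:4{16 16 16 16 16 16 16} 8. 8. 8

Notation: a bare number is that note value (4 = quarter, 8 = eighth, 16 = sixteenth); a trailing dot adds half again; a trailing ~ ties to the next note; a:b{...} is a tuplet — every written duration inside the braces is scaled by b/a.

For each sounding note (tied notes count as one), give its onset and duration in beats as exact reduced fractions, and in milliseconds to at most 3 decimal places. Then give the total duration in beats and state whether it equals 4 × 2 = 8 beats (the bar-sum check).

1) 0.0ms=0b +250.0ms=1/2b
2) 250.0ms=1/2b +250.0ms=1/2b
3) 500.0ms=1b +250.0ms=1/2b
4) 750.0ms=3/2b +250.0ms=1/2b
5) 1000.0ms=2b +750.0ms=3/2b
6) 1750.0ms=7/2b +125.0ms=1/4b
7) 1875.0ms=15/4b +125.0ms=1/4b
8) 2000.0ms=4b +500.0ms=1b
9) 2500.0ms=5b +71.429ms=1/7b
10) 2571.429ms=36/7b +71.429ms=1/7b
11) 2642.857ms=37/7b +71.429ms=1/7b
12) 2714.286ms=38/7b +71.429ms=1/7b
13) 2785.714ms=39/7b +71.429ms=1/7b
14) 2857.143ms=40/7b +71.429ms=1/7b
15) 2928.571ms=41/7b +71.429ms=1/7b
16) 3000.0ms=6b +375.0ms=3/4b
17) 3375.0ms=27/4b +375.0ms=3/4b
18) 3750.0ms=15/2b +250.0ms=1/2b
Σ=8b of 8 (120bpm 2/4) — PASS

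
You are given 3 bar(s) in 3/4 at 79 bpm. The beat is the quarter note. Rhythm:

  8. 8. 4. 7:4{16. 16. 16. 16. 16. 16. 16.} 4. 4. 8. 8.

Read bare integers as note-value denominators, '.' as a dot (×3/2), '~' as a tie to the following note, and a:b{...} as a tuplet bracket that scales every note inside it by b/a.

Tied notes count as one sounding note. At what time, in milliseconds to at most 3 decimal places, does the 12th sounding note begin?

1. 0.0ms @ 0 + 569.62ms (3/4)
2. 569.62ms @ 3/4 + 569.62ms (3/4)
3. 1139.241ms @ 3/2 + 1139.241ms (3/2)
4. 2278.481ms @ 3 + 162.749ms (3/14)
5. 2441.23ms @ 45/14 + 162.749ms (3/14)
6. 2603.978ms @ 24/7 + 162.749ms (3/14)
7. 2766.727ms @ 51/14 + 162.749ms (3/14)
8. 2929.476ms @ 27/7 + 162.749ms (3/14)
9. 3092.224ms @ 57/14 + 162.749ms (3/14)
10. 3254.973ms @ 30/7 + 162.749ms (3/14)
11. 3417.722ms @ 9/2 + 1139.241ms (3/2)
12. 4556.962ms @ 6 + 1139.241ms (3/2)
13. 5696.203ms @ 15/2 + 569.62ms (3/4)
14. 6265.823ms @ 33/4 + 569.62ms (3/4)

note 12 onset = 6b = 4556.962ms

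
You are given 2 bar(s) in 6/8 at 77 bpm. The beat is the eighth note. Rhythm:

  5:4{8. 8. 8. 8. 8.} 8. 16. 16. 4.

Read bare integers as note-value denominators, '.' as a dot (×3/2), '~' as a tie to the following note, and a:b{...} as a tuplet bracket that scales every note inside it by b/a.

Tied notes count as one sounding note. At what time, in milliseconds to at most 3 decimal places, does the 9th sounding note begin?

note 9 onset = 9b = 7012.987ms

1. 0.0ms @ 0 + 935.065ms (6/5)
2. 935.065ms @ 6/5 + 935.065ms (6/5)
3. 1870.13ms @ 12/5 + 935.065ms (6/5)
4. 2805.195ms @ 18/5 + 935.065ms (6/5)
5. 3740.26ms @ 24/5 + 935.065ms (6/5)
6. 4675.325ms @ 6 + 1168.831ms (3/2)
7. 5844.156ms @ 15/2 + 584.416ms (3/4)
8. 6428.571ms @ 33/4 + 584.416ms (3/4)
9. 7012.987ms @ 9 + 2337.662ms (3)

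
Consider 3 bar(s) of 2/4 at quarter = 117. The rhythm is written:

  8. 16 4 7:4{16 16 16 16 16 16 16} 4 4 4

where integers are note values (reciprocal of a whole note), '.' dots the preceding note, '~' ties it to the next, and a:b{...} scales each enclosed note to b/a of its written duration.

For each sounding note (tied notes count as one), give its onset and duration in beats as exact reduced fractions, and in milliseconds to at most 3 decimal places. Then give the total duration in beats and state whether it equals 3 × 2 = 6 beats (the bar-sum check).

1) 0.0ms=0b +384.615ms=3/4b
2) 384.615ms=3/4b +128.205ms=1/4b
3) 512.821ms=1b +512.821ms=1b
4) 1025.641ms=2b +73.26ms=1/7b
5) 1098.901ms=15/7b +73.26ms=1/7b
6) 1172.161ms=16/7b +73.26ms=1/7b
7) 1245.421ms=17/7b +73.26ms=1/7b
8) 1318.681ms=18/7b +73.26ms=1/7b
9) 1391.941ms=19/7b +73.26ms=1/7b
10) 1465.201ms=20/7b +73.26ms=1/7b
11) 1538.462ms=3b +512.821ms=1b
12) 2051.282ms=4b +512.821ms=1b
13) 2564.103ms=5b +512.821ms=1b
Σ=6b of 6 (117bpm 2/4) — PASS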